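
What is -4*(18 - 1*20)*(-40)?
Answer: -320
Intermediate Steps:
-4*(18 - 1*20)*(-40) = -4*(18 - 20)*(-40) = -4*(-2)*(-40) = 8*(-40) = -320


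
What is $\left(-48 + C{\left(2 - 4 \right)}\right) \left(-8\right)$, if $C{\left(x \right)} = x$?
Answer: $400$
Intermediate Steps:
$\left(-48 + C{\left(2 - 4 \right)}\right) \left(-8\right) = \left(-48 + \left(2 - 4\right)\right) \left(-8\right) = \left(-48 - 2\right) \left(-8\right) = \left(-50\right) \left(-8\right) = 400$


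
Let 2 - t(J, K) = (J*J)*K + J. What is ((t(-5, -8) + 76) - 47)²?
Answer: 55696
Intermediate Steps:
t(J, K) = 2 - J - K*J² (t(J, K) = 2 - ((J*J)*K + J) = 2 - (J²*K + J) = 2 - (K*J² + J) = 2 - (J + K*J²) = 2 + (-J - K*J²) = 2 - J - K*J²)
((t(-5, -8) + 76) - 47)² = (((2 - 1*(-5) - 1*(-8)*(-5)²) + 76) - 47)² = (((2 + 5 - 1*(-8)*25) + 76) - 47)² = (((2 + 5 + 200) + 76) - 47)² = ((207 + 76) - 47)² = (283 - 47)² = 236² = 55696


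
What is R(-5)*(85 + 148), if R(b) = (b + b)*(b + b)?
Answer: 23300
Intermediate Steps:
R(b) = 4*b**2 (R(b) = (2*b)*(2*b) = 4*b**2)
R(-5)*(85 + 148) = (4*(-5)**2)*(85 + 148) = (4*25)*233 = 100*233 = 23300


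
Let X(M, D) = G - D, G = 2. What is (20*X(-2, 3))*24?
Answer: -480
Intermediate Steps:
X(M, D) = 2 - D
(20*X(-2, 3))*24 = (20*(2 - 1*3))*24 = (20*(2 - 3))*24 = (20*(-1))*24 = -20*24 = -480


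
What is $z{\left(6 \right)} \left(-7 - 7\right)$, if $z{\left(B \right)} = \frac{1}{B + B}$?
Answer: $- \frac{7}{6} \approx -1.1667$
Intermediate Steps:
$z{\left(B \right)} = \frac{1}{2 B}$
$z{\left(6 \right)} \left(-7 - 7\right) = \frac{1}{2 \cdot 6} \left(-7 - 7\right) = \frac{1}{2} \cdot \frac{1}{6} \left(-14\right) = \frac{1}{12} \left(-14\right) = - \frac{7}{6}$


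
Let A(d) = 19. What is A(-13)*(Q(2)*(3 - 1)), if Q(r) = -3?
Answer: -114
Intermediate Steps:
A(-13)*(Q(2)*(3 - 1)) = 19*(-3*(3 - 1)) = 19*(-3*2) = 19*(-6) = -114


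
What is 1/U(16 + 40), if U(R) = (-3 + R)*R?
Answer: 1/2968 ≈ 0.00033693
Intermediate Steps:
U(R) = R*(-3 + R)
1/U(16 + 40) = 1/((16 + 40)*(-3 + (16 + 40))) = 1/(56*(-3 + 56)) = 1/(56*53) = 1/2968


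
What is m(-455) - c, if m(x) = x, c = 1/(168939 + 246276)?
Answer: -188922826/415215 ≈ -455.00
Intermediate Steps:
c = 1/415215 ≈ 2.4084e-6
m(-455) - c = -455 - 1*1/415215 = -455 - 1/415215 = -188922826/415215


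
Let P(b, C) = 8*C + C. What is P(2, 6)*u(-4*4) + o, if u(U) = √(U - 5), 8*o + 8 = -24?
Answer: -4 + 54*I*√21 ≈ -4.0 + 247.46*I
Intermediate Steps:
P(b, C) = 9*C
o = -4 (o = -1 + (⅛)*(-24) = -1 - 3 = -4)
u(U) = √(-5 + U)
P(2, 6)*u(-4*4) + o = (9*6)*√(-5 - 4*4) - 4 = 54*√(-5 - 16) - 4 = 54*√(-21) - 4 = 54*(I*√21) - 4 = 54*I*√21 - 4 = -4 + 54*I*√21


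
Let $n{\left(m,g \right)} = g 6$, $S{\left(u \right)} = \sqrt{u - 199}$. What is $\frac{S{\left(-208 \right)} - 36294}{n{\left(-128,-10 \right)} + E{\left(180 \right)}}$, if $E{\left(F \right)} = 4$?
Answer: $\frac{18147}{28} - \frac{i \sqrt{407}}{56} \approx 648.11 - 0.36025 i$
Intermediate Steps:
$S{\left(u \right)} = \sqrt{-199 + u}$
$n{\left(m,g \right)} = 6 g$
$\frac{S{\left(-208 \right)} - 36294}{n{\left(-128,-10 \right)} + E{\left(180 \right)}} = \frac{\sqrt{-199 - 208} - 36294}{6 \left(-10\right) + 4} = \frac{\sqrt{-407} - 36294}{-60 + 4} = \frac{i \sqrt{407} - 36294}{-56} = \left(-36294 + i \sqrt{407}\right) \left(- \frac{1}{56}\right) = \frac{18147}{28} - \frac{i \sqrt{407}}{56}$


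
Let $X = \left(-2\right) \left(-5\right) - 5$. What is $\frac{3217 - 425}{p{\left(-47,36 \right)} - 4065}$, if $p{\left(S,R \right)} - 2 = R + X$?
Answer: $- \frac{1396}{2011} \approx -0.69418$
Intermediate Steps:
$X = 5$ ($X = 10 - 5 = 5$)
$p{\left(S,R \right)} = 7 + R$ ($p{\left(S,R \right)} = 2 + \left(R + 5\right) = 2 + \left(5 + R\right) = 7 + R$)
$\frac{3217 - 425}{p{\left(-47,36 \right)} - 4065} = \frac{3217 - 425}{\left(7 + 36\right) - 4065} = \frac{2792}{43 - 4065} = \frac{2792}{-4022} = 2792 \left(- \frac{1}{4022}\right) = - \frac{1396}{2011}$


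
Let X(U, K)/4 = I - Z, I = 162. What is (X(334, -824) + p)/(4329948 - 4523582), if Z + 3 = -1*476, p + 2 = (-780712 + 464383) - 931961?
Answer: 622864/96817 ≈ 6.4334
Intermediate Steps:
p = -1248292 (p = -2 + ((-780712 + 464383) - 931961) = -2 + (-316329 - 931961) = -2 - 1248290 = -1248292)
Z = -479 (Z = -3 - 1*476 = -3 - 476 = -479)
X(U, K) = 2564 (X(U, K) = 4*(162 - 1*(-479)) = 4*(162 + 479) = 4*641 = 2564)
(X(334, -824) + p)/(4329948 - 4523582) = (2564 - 1248292)/(4329948 - 4523582) = -1245728/(-193634) = -1245728*(-1/193634) = 622864/96817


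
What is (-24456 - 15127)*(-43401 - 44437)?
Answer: 3476891554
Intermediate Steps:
(-24456 - 15127)*(-43401 - 44437) = -39583*(-87838) = 3476891554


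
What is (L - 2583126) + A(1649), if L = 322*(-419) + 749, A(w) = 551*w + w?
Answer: -1807047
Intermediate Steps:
A(w) = 552*w
L = -134169 (L = -134918 + 749 = -134169)
(L - 2583126) + A(1649) = (-134169 - 2583126) + 552*1649 = -2717295 + 910248 = -1807047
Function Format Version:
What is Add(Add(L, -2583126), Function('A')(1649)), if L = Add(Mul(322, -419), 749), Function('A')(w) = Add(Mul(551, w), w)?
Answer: -1807047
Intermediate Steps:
Function('A')(w) = Mul(552, w)
L = -134169 (L = Add(-134918, 749) = -134169)
Add(Add(L, -2583126), Function('A')(1649)) = Add(Add(-134169, -2583126), Mul(552, 1649)) = Add(-2717295, 910248) = -1807047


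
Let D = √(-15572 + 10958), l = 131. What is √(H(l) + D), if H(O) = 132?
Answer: √(132 + I*√4614) ≈ 11.842 + 2.8681*I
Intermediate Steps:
D = I*√4614 (D = √(-4614) = I*√4614 ≈ 67.926*I)
√(H(l) + D) = √(132 + I*√4614)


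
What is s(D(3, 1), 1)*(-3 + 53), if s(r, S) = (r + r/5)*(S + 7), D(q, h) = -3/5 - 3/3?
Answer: -768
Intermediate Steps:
D(q, h) = -8/5 (D(q, h) = -3*1/5 - 3*1/3 = -3/5 - 1 = -8/5)
s(r, S) = 6*r*(7 + S)/5 (s(r, S) = (r + r*(1/5))*(7 + S) = (r + r/5)*(7 + S) = (6*r/5)*(7 + S) = 6*r*(7 + S)/5)
s(D(3, 1), 1)*(-3 + 53) = ((6/5)*(-8/5)*(7 + 1))*(-3 + 53) = ((6/5)*(-8/5)*8)*50 = -384/25*50 = -768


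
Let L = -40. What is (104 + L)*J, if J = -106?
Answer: -6784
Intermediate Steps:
(104 + L)*J = (104 - 40)*(-106) = 64*(-106) = -6784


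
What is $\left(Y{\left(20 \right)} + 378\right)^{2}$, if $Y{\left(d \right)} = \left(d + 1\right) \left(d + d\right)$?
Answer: $1483524$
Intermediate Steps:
$Y{\left(d \right)} = 2 d \left(1 + d\right)$ ($Y{\left(d \right)} = \left(1 + d\right) 2 d = 2 d \left(1 + d\right)$)
$\left(Y{\left(20 \right)} + 378\right)^{2} = \left(2 \cdot 20 \left(1 + 20\right) + 378\right)^{2} = \left(2 \cdot 20 \cdot 21 + 378\right)^{2} = \left(840 + 378\right)^{2} = 1218^{2} = 1483524$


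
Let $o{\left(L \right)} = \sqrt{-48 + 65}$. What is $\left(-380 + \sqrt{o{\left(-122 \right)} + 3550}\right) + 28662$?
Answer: $28282 + \sqrt{3550 + \sqrt{17}} \approx 28342.0$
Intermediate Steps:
$o{\left(L \right)} = \sqrt{17}$
$\left(-380 + \sqrt{o{\left(-122 \right)} + 3550}\right) + 28662 = \left(-380 + \sqrt{\sqrt{17} + 3550}\right) + 28662 = \left(-380 + \sqrt{3550 + \sqrt{17}}\right) + 28662 = 28282 + \sqrt{3550 + \sqrt{17}}$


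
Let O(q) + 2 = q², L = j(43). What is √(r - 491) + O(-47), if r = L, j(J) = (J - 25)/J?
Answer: 2207 + I*√907085/43 ≈ 2207.0 + 22.149*I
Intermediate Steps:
j(J) = (-25 + J)/J
L = 18/43 (L = (-25 + 43)/43 = (1/43)*18 = 18/43 ≈ 0.41860)
r = 18/43 ≈ 0.41860
O(q) = -2 + q²
√(r - 491) + O(-47) = √(18/43 - 491) + (-2 + (-47)²) = √(-21095/43) + (-2 + 2209) = I*√907085/43 + 2207 = 2207 + I*√907085/43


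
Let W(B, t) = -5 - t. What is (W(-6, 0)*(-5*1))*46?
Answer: 1150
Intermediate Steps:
(W(-6, 0)*(-5*1))*46 = ((-5 - 1*0)*(-5*1))*46 = ((-5 + 0)*(-5))*46 = -5*(-5)*46 = 25*46 = 1150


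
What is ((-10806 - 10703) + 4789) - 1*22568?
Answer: -39288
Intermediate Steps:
((-10806 - 10703) + 4789) - 1*22568 = (-21509 + 4789) - 22568 = -16720 - 22568 = -39288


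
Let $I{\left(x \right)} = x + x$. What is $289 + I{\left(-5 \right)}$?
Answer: $279$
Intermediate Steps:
$I{\left(x \right)} = 2 x$
$289 + I{\left(-5 \right)} = 289 + 2 \left(-5\right) = 289 - 10 = 279$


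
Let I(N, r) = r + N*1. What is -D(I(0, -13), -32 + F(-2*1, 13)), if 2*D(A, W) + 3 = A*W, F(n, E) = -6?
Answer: -491/2 ≈ -245.50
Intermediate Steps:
I(N, r) = N + r (I(N, r) = r + N = N + r)
D(A, W) = -3/2 + A*W/2 (D(A, W) = -3/2 + (A*W)/2 = -3/2 + A*W/2)
-D(I(0, -13), -32 + F(-2*1, 13)) = -(-3/2 + (0 - 13)*(-32 - 6)/2) = -(-3/2 + (½)*(-13)*(-38)) = -(-3/2 + 247) = -1*491/2 = -491/2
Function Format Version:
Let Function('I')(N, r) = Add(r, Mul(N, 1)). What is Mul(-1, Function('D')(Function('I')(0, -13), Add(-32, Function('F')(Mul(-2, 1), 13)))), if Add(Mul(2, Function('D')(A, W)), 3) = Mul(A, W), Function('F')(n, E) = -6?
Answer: Rational(-491, 2) ≈ -245.50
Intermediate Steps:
Function('I')(N, r) = Add(N, r) (Function('I')(N, r) = Add(r, N) = Add(N, r))
Function('D')(A, W) = Add(Rational(-3, 2), Mul(Rational(1, 2), A, W)) (Function('D')(A, W) = Add(Rational(-3, 2), Mul(Rational(1, 2), Mul(A, W))) = Add(Rational(-3, 2), Mul(Rational(1, 2), A, W)))
Mul(-1, Function('D')(Function('I')(0, -13), Add(-32, Function('F')(Mul(-2, 1), 13)))) = Mul(-1, Add(Rational(-3, 2), Mul(Rational(1, 2), Add(0, -13), Add(-32, -6)))) = Mul(-1, Add(Rational(-3, 2), Mul(Rational(1, 2), -13, -38))) = Mul(-1, Add(Rational(-3, 2), 247)) = Mul(-1, Rational(491, 2)) = Rational(-491, 2)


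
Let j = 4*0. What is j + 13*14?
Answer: 182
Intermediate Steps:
j = 0
j + 13*14 = 0 + 13*14 = 0 + 182 = 182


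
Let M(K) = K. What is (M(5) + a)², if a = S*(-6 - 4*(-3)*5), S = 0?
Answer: 25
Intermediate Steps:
a = 0 (a = 0*(-6 - 4*(-3)*5) = 0*(-6 + 12*5) = 0*(-6 + 60) = 0*54 = 0)
(M(5) + a)² = (5 + 0)² = 5² = 25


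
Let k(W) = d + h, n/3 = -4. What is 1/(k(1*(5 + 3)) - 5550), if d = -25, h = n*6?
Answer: -1/5647 ≈ -0.00017709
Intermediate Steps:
n = -12 (n = 3*(-4) = -12)
h = -72 (h = -12*6 = -72)
k(W) = -97 (k(W) = -25 - 72 = -97)
1/(k(1*(5 + 3)) - 5550) = 1/(-97 - 5550) = 1/(-5647) = -1/5647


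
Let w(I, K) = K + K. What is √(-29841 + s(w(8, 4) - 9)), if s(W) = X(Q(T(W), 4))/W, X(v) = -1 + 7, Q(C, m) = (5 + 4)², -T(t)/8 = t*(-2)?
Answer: I*√29847 ≈ 172.76*I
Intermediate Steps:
T(t) = 16*t (T(t) = -8*t*(-2) = -(-16)*t = 16*t)
w(I, K) = 2*K
Q(C, m) = 81 (Q(C, m) = 9² = 81)
X(v) = 6
s(W) = 6/W
√(-29841 + s(w(8, 4) - 9)) = √(-29841 + 6/(2*4 - 9)) = √(-29841 + 6/(8 - 9)) = √(-29841 + 6/(-1)) = √(-29841 + 6*(-1)) = √(-29841 - 6) = √(-29847) = I*√29847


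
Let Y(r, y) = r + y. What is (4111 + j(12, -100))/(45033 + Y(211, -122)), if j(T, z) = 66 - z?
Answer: 611/6446 ≈ 0.094787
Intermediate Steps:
(4111 + j(12, -100))/(45033 + Y(211, -122)) = (4111 + (66 - 1*(-100)))/(45033 + (211 - 122)) = (4111 + (66 + 100))/(45033 + 89) = (4111 + 166)/45122 = 4277*(1/45122) = 611/6446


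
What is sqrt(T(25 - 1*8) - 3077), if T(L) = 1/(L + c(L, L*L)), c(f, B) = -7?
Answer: I*sqrt(307690)/10 ≈ 55.47*I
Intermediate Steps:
T(L) = 1/(-7 + L) (T(L) = 1/(L - 7) = 1/(-7 + L))
sqrt(T(25 - 1*8) - 3077) = sqrt(1/(-7 + (25 - 1*8)) - 3077) = sqrt(1/(-7 + (25 - 8)) - 3077) = sqrt(1/(-7 + 17) - 3077) = sqrt(1/10 - 3077) = sqrt(-30769/10) = I*sqrt(307690)/10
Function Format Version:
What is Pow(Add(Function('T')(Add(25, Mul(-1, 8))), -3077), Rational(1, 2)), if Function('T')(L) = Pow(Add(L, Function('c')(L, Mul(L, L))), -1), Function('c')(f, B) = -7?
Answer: Mul(Rational(1, 10), I, Pow(307690, Rational(1, 2))) ≈ Mul(55.470, I)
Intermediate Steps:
Function('T')(L) = Pow(Add(-7, L), -1) (Function('T')(L) = Pow(Add(L, -7), -1) = Pow(Add(-7, L), -1))
Pow(Add(Function('T')(Add(25, Mul(-1, 8))), -3077), Rational(1, 2)) = Pow(Add(Pow(Add(-7, Add(25, Mul(-1, 8))), -1), -3077), Rational(1, 2)) = Pow(Add(Pow(Add(-7, Add(25, -8)), -1), -3077), Rational(1, 2)) = Pow(Add(Pow(Add(-7, 17), -1), -3077), Rational(1, 2)) = Pow(Add(Pow(10, -1), -3077), Rational(1, 2)) = Pow(Add(Rational(1, 10), -3077), Rational(1, 2)) = Pow(Rational(-30769, 10), Rational(1, 2)) = Mul(Rational(1, 10), I, Pow(307690, Rational(1, 2)))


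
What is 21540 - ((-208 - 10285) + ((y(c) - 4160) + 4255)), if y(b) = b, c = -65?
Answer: 32003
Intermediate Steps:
21540 - ((-208 - 10285) + ((y(c) - 4160) + 4255)) = 21540 - ((-208 - 10285) + ((-65 - 4160) + 4255)) = 21540 - (-10493 + (-4225 + 4255)) = 21540 - (-10493 + 30) = 21540 - 1*(-10463) = 21540 + 10463 = 32003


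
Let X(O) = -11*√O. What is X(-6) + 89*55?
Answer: 4895 - 11*I*√6 ≈ 4895.0 - 26.944*I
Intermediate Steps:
X(-6) + 89*55 = -11*I*√6 + 89*55 = -11*I*√6 + 4895 = 4895 - 11*I*√6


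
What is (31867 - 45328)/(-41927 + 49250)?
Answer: -4487/2441 ≈ -1.8382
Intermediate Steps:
(31867 - 45328)/(-41927 + 49250) = -13461/7323 = -13461*1/7323 = -4487/2441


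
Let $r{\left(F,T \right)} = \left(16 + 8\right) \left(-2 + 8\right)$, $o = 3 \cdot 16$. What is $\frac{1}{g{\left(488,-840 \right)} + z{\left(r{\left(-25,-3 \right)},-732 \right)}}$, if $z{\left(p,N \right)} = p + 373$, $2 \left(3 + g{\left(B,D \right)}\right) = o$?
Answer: $\frac{1}{538} \approx 0.0018587$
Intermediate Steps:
$o = 48$
$g{\left(B,D \right)} = 21$ ($g{\left(B,D \right)} = -3 + \frac{1}{2} \cdot 48 = -3 + 24 = 21$)
$r{\left(F,T \right)} = 144$ ($r{\left(F,T \right)} = 24 \cdot 6 = 144$)
$z{\left(p,N \right)} = 373 + p$
$\frac{1}{g{\left(488,-840 \right)} + z{\left(r{\left(-25,-3 \right)},-732 \right)}} = \frac{1}{21 + \left(373 + 144\right)} = \frac{1}{21 + 517} = \frac{1}{538}$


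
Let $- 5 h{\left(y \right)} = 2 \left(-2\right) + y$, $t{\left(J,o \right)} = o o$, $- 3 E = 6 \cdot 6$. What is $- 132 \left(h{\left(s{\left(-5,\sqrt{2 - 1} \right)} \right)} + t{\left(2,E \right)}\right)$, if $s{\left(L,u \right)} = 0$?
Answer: $- \frac{95568}{5} \approx -19114.0$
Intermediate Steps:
$E = -12$ ($E = - \frac{6 \cdot 6}{3} = \left(- \frac{1}{3}\right) 36 = -12$)
$t{\left(J,o \right)} = o^{2}$
$h{\left(y \right)} = \frac{4}{5} - \frac{y}{5}$ ($h{\left(y \right)} = - \frac{2 \left(-2\right) + y}{5} = - \frac{-4 + y}{5} = \frac{4}{5} - \frac{y}{5}$)
$- 132 \left(h{\left(s{\left(-5,\sqrt{2 - 1} \right)} \right)} + t{\left(2,E \right)}\right) = - 132 \left(\left(\frac{4}{5} - 0\right) + \left(-12\right)^{2}\right) = - 132 \left(\left(\frac{4}{5} + 0\right) + 144\right) = - 132 \left(\frac{4}{5} + 144\right) = \left(-132\right) \frac{724}{5} = - \frac{95568}{5}$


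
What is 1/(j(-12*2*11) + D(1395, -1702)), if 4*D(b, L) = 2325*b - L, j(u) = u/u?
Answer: 4/3245081 ≈ 1.2326e-6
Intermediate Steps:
j(u) = 1
D(b, L) = -L/4 + 2325*b/4 (D(b, L) = (2325*b - L)/4 = (-L + 2325*b)/4 = -L/4 + 2325*b/4)
1/(j(-12*2*11) + D(1395, -1702)) = 1/(1 + (-¼*(-1702) + (2325/4)*1395)) = 1/(1 + (851/2 + 3243375/4)) = 1/(1 + 3245077/4) = 1/(3245081/4) = 4/3245081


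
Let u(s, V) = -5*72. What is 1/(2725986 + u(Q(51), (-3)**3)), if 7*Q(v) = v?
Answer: 1/2725626 ≈ 3.6689e-7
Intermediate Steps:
Q(v) = v/7
u(s, V) = -360
1/(2725986 + u(Q(51), (-3)**3)) = 1/(2725986 - 360) = 1/2725626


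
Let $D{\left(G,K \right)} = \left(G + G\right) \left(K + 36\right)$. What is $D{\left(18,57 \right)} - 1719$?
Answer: $1629$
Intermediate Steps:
$D{\left(G,K \right)} = 2 G \left(36 + K\right)$
$D{\left(18,57 \right)} - 1719 = 2 \cdot 18 \left(36 + 57\right) - 1719 = 2 \cdot 18 \cdot 93 - 1719 = 3348 - 1719 = 1629$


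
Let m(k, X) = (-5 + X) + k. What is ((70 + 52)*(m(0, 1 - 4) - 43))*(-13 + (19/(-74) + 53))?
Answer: -9149451/37 ≈ -2.4728e+5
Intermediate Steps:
m(k, X) = -5 + X + k
((70 + 52)*(m(0, 1 - 4) - 43))*(-13 + (19/(-74) + 53)) = ((70 + 52)*((-5 + (1 - 4) + 0) - 43))*(-13 + (19/(-74) + 53)) = (122*((-5 - 3 + 0) - 43))*(-13 + (19*(-1/74) + 53)) = (122*(-8 - 43))*(-13 + (-19/74 + 53)) = (122*(-51))*(-13 + 3903/74) = -6222*2941/74 = -9149451/37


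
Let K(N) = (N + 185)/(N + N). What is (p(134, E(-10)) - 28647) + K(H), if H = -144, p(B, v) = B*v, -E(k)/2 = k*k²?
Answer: 68933623/288 ≈ 2.3935e+5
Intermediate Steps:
E(k) = -2*k³ (E(k) = -2*k*k² = -2*k³)
K(N) = (185 + N)/(2*N) (K(N) = (185 + N)/((2*N)) = (185 + N)*(1/(2*N)) = (185 + N)/(2*N))
(p(134, E(-10)) - 28647) + K(H) = (134*(-2*(-10)³) - 28647) + (½)*(185 - 144)/(-144) = (134*(-2*(-1000)) - 28647) + (½)*(-1/144)*41 = (134*2000 - 28647) - 41/288 = (268000 - 28647) - 41/288 = 239353 - 41/288 = 68933623/288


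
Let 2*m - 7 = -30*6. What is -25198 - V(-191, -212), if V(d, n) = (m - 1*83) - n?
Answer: -50481/2 ≈ -25241.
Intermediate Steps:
m = -173/2 (m = 7/2 + (-30*6)/2 = 7/2 + (½)*(-180) = 7/2 - 90 = -173/2 ≈ -86.500)
V(d, n) = -339/2 - n (V(d, n) = (-173/2 - 1*83) - n = (-173/2 - 83) - n = -339/2 - n)
-25198 - V(-191, -212) = -25198 - (-339/2 - 1*(-212)) = -25198 - (-339/2 + 212) = -25198 - 1*85/2 = -25198 - 85/2 = -50481/2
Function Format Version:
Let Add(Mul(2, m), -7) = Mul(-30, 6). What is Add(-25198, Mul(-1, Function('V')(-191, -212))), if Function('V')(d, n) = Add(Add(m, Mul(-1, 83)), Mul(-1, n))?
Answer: Rational(-50481, 2) ≈ -25241.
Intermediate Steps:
m = Rational(-173, 2) (m = Add(Rational(7, 2), Mul(Rational(1, 2), Mul(-30, 6))) = Add(Rational(7, 2), Mul(Rational(1, 2), -180)) = Add(Rational(7, 2), -90) = Rational(-173, 2) ≈ -86.500)
Function('V')(d, n) = Add(Rational(-339, 2), Mul(-1, n)) (Function('V')(d, n) = Add(Add(Rational(-173, 2), Mul(-1, 83)), Mul(-1, n)) = Add(Add(Rational(-173, 2), -83), Mul(-1, n)) = Add(Rational(-339, 2), Mul(-1, n)))
Add(-25198, Mul(-1, Function('V')(-191, -212))) = Add(-25198, Mul(-1, Add(Rational(-339, 2), Mul(-1, -212)))) = Add(-25198, Mul(-1, Add(Rational(-339, 2), 212))) = Add(-25198, Mul(-1, Rational(85, 2))) = Add(-25198, Rational(-85, 2)) = Rational(-50481, 2)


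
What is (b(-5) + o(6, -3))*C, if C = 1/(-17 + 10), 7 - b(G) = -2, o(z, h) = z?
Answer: -15/7 ≈ -2.1429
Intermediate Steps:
b(G) = 9 (b(G) = 7 - 1*(-2) = 7 + 2 = 9)
C = -⅐ (C = 1/(-7) = -⅐ ≈ -0.14286)
(b(-5) + o(6, -3))*C = (9 + 6)*(-⅐) = 15*(-⅐) = -15/7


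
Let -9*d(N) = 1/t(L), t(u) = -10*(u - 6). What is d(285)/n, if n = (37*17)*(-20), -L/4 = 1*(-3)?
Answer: -1/6793200 ≈ -1.4721e-7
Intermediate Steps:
L = 12 (L = -4*(-3) = 12)
t(u) = 60 - 10*u (t(u) = -10*(-6 + u) = 60 - 10*u)
d(N) = 1/540 (d(N) = -1/(9*(60 - 10*12)) = -1/(9*(60 - 120)) = -⅑/(-60) = -⅑*(-1/60) = 1/540)
n = -12580 (n = 629*(-20) = -12580)
d(285)/n = (1/540)/(-12580) = (1/540)*(-1/12580) = -1/6793200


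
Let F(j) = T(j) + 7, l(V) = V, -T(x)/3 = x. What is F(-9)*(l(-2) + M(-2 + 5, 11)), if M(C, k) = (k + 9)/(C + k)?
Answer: -136/7 ≈ -19.429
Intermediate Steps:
T(x) = -3*x
M(C, k) = (9 + k)/(C + k)
F(j) = 7 - 3*j (F(j) = -3*j + 7 = 7 - 3*j)
F(-9)*(l(-2) + M(-2 + 5, 11)) = (7 - 3*(-9))*(-2 + (9 + 11)/((-2 + 5) + 11)) = (7 + 27)*(-2 + 20/(3 + 11)) = 34*(-2 + 20/14) = 34*(-2 + (1/14)*20) = 34*(-2 + 10/7) = 34*(-4/7) = -136/7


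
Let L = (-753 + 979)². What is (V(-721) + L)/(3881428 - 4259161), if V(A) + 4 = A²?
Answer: -570913/377733 ≈ -1.5114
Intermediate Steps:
L = 51076 (L = 226² = 51076)
V(A) = -4 + A²
(V(-721) + L)/(3881428 - 4259161) = ((-4 + (-721)²) + 51076)/(3881428 - 4259161) = ((-4 + 519841) + 51076)/(-377733) = (519837 + 51076)*(-1/377733) = 570913*(-1/377733) = -570913/377733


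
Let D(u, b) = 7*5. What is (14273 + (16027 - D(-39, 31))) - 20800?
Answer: 9465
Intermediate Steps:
D(u, b) = 35
(14273 + (16027 - D(-39, 31))) - 20800 = (14273 + (16027 - 1*35)) - 20800 = (14273 + (16027 - 35)) - 20800 = (14273 + 15992) - 20800 = 30265 - 20800 = 9465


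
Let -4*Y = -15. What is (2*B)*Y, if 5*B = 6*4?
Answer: 36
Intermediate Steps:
Y = 15/4 (Y = -¼*(-15) = 15/4 ≈ 3.7500)
B = 24/5 (B = (6*4)/5 = (⅕)*24 = 24/5 ≈ 4.8000)
(2*B)*Y = (2*(24/5))*(15/4) = (48/5)*(15/4) = 36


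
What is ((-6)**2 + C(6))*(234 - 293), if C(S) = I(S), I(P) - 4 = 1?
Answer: -2419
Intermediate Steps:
I(P) = 5 (I(P) = 4 + 1 = 5)
C(S) = 5
((-6)**2 + C(6))*(234 - 293) = ((-6)**2 + 5)*(234 - 293) = (36 + 5)*(-59) = 41*(-59) = -2419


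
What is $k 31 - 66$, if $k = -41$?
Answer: $-1337$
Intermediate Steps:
$k 31 - 66 = \left(-41\right) 31 - 66 = -1271 - 66 = -1337$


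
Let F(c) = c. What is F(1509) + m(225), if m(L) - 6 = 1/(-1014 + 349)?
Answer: 1007474/665 ≈ 1515.0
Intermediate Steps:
m(L) = 3989/665 (m(L) = 6 + 1/(-1014 + 349) = 6 + 1/(-665) = 6 - 1/665 = 3989/665)
F(1509) + m(225) = 1509 + 3989/665 = 1007474/665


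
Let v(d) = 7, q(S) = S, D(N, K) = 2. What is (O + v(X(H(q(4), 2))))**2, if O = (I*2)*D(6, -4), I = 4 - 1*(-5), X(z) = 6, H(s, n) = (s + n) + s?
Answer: 1849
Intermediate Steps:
H(s, n) = n + 2*s (H(s, n) = (n + s) + s = n + 2*s)
I = 9 (I = 4 + 5 = 9)
O = 36 (O = (9*2)*2 = 18*2 = 36)
(O + v(X(H(q(4), 2))))**2 = (36 + 7)**2 = 43**2 = 1849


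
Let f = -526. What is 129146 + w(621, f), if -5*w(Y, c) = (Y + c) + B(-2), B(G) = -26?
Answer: 645661/5 ≈ 1.2913e+5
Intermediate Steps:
w(Y, c) = 26/5 - Y/5 - c/5 (w(Y, c) = -((Y + c) - 26)/5 = -(-26 + Y + c)/5 = 26/5 - Y/5 - c/5)
129146 + w(621, f) = 129146 + (26/5 - ⅕*621 - ⅕*(-526)) = 129146 + (26/5 - 621/5 + 526/5) = 129146 - 69/5 = 645661/5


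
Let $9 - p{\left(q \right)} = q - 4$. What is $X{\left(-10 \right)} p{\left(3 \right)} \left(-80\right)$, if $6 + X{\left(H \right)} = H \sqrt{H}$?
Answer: $4800 + 8000 i \sqrt{10} \approx 4800.0 + 25298.0 i$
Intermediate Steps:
$p{\left(q \right)} = 13 - q$ ($p{\left(q \right)} = 9 - \left(q - 4\right) = 9 - \left(-4 + q\right) = 13 - q$)
$X{\left(H \right)} = -6 + H^{\frac{3}{2}}$ ($X{\left(H \right)} = -6 + H \sqrt{H} = -6 + H^{\frac{3}{2}}$)
$X{\left(-10 \right)} p{\left(3 \right)} \left(-80\right) = \left(-6 + \left(-10\right)^{\frac{3}{2}}\right) \left(13 - 3\right) \left(-80\right) = \left(-6 - 10 i \sqrt{10}\right) \left(13 - 3\right) \left(-80\right) = \left(-6 - 10 i \sqrt{10}\right) 10 \left(-80\right) = \left(-60 - 100 i \sqrt{10}\right) \left(-80\right) = 4800 + 8000 i \sqrt{10}$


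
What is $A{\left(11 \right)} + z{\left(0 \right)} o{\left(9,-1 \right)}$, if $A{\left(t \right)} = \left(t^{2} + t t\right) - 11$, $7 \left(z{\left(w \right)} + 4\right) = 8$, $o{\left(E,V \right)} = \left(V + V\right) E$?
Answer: $\frac{1977}{7} \approx 282.43$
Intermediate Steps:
$o{\left(E,V \right)} = 2 E V$ ($o{\left(E,V \right)} = 2 V E = 2 E V$)
$z{\left(w \right)} = - \frac{20}{7}$ ($z{\left(w \right)} = -4 + \frac{1}{7} \cdot 8 = -4 + \frac{8}{7} = - \frac{20}{7}$)
$A{\left(t \right)} = -11 + 2 t^{2}$ ($A{\left(t \right)} = \left(t^{2} + t^{2}\right) - 11 = 2 t^{2} - 11 = -11 + 2 t^{2}$)
$A{\left(11 \right)} + z{\left(0 \right)} o{\left(9,-1 \right)} = \left(-11 + 2 \cdot 11^{2}\right) - \frac{20 \cdot 2 \cdot 9 \left(-1\right)}{7} = \left(-11 + 2 \cdot 121\right) - - \frac{360}{7} = \left(-11 + 242\right) + \frac{360}{7} = 231 + \frac{360}{7} = \frac{1977}{7}$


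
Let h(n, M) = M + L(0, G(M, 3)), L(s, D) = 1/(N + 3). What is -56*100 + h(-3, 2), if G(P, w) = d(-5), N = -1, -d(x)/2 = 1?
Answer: -11195/2 ≈ -5597.5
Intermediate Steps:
d(x) = -2 (d(x) = -2*1 = -2)
G(P, w) = -2
L(s, D) = ½ (L(s, D) = 1/(-1 + 3) = 1/2 = ½)
h(n, M) = ½ + M (h(n, M) = M + ½ = ½ + M)
-56*100 + h(-3, 2) = -56*100 + (½ + 2) = -5600 + 5/2 = -11195/2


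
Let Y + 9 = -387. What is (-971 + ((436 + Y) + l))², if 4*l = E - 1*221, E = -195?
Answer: 1071225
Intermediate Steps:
Y = -396 (Y = -9 - 387 = -396)
l = -104 (l = (-195 - 1*221)/4 = (-195 - 221)/4 = (¼)*(-416) = -104)
(-971 + ((436 + Y) + l))² = (-971 + ((436 - 396) - 104))² = (-971 + (40 - 104))² = (-971 - 64)² = (-1035)² = 1071225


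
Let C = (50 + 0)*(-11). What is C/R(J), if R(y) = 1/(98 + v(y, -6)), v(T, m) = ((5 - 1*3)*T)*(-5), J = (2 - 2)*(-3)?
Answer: -53900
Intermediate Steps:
J = 0 (J = 0*(-3) = 0)
v(T, m) = -10*T (v(T, m) = ((5 - 3)*T)*(-5) = (2*T)*(-5) = -10*T)
C = -550 (C = 50*(-11) = -550)
R(y) = 1/(98 - 10*y)
C/R(J) = -550/((-1/(-98 + 10*0))) = -550/((-1/(-98 + 0))) = -550/((-1/(-98))) = -550/((-1*(-1/98))) = -550/1/98 = -550*98 = -53900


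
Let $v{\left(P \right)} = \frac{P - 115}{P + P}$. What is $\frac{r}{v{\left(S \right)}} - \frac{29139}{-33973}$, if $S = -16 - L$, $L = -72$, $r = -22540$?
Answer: $\frac{85765878241}{2004407} \approx 42789.0$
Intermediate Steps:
$S = 56$ ($S = -16 - -72 = -16 + 72 = 56$)
$v{\left(P \right)} = \frac{-115 + P}{2 P}$
$\frac{r}{v{\left(S \right)}} - \frac{29139}{-33973} = - \frac{22540}{\frac{1}{2} \cdot \frac{1}{56} \left(-115 + 56\right)} - \frac{29139}{-33973} = - \frac{22540}{\frac{1}{2} \cdot \frac{1}{56} \left(-59\right)} - - \frac{29139}{33973} = - \frac{22540}{- \frac{59}{112}} + \frac{29139}{33973} = \left(-22540\right) \left(- \frac{112}{59}\right) + \frac{29139}{33973} = \frac{2524480}{59} + \frac{29139}{33973} = \frac{85765878241}{2004407}$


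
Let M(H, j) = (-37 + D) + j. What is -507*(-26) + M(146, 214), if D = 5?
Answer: 13364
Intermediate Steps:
M(H, j) = -32 + j (M(H, j) = (-37 + 5) + j = -32 + j)
-507*(-26) + M(146, 214) = -507*(-26) + (-32 + 214) = 13182 + 182 = 13364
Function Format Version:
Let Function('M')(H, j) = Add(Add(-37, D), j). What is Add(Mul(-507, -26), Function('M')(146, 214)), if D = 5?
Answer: 13364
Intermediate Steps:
Function('M')(H, j) = Add(-32, j) (Function('M')(H, j) = Add(Add(-37, 5), j) = Add(-32, j))
Add(Mul(-507, -26), Function('M')(146, 214)) = Add(Mul(-507, -26), Add(-32, 214)) = Add(13182, 182) = 13364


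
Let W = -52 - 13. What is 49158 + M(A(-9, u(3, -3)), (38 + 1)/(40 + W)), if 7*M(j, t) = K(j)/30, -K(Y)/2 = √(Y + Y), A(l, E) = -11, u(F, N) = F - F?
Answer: 49158 - I*√22/105 ≈ 49158.0 - 0.044671*I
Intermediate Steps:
u(F, N) = 0
K(Y) = -2*√2*√Y (K(Y) = -2*√(Y + Y) = -2*√2*√Y)
W = -65
M(j, t) = -√2*√j/105 (M(j, t) = (-2*√2*√j/30)/7 = (-2*√2*√j*(1/30))/7 = (-√2*√j/15)/7 = -√2*√j/105)
49158 + M(A(-9, u(3, -3)), (38 + 1)/(40 + W)) = 49158 - √2*√(-11)/105 = 49158 - √2*I*√11/105 = 49158 - I*√22/105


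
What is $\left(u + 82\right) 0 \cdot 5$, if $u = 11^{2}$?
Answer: $0$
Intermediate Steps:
$u = 121$
$\left(u + 82\right) 0 \cdot 5 = \left(121 + 82\right) 0 \cdot 5 = 203 \cdot 0 = 0$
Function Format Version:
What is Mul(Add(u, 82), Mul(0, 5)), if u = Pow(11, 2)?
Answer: 0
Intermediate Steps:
u = 121
Mul(Add(u, 82), Mul(0, 5)) = Mul(Add(121, 82), Mul(0, 5)) = Mul(203, 0) = 0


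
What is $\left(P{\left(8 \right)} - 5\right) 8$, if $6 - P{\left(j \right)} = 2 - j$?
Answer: $56$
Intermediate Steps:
$P{\left(j \right)} = 4 + j$ ($P{\left(j \right)} = 6 - \left(2 - j\right) = 6 + \left(-2 + j\right) = 4 + j$)
$\left(P{\left(8 \right)} - 5\right) 8 = \left(\left(4 + 8\right) - 5\right) 8 = \left(12 - 5\right) 8 = 7 \cdot 8 = 56$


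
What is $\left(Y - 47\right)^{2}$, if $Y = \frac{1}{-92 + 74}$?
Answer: $\frac{717409}{324} \approx 2214.2$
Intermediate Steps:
$Y = - \frac{1}{18}$ ($Y = \frac{1}{-18} = - \frac{1}{18} \approx -0.055556$)
$\left(Y - 47\right)^{2} = \left(- \frac{1}{18} - 47\right)^{2} = \left(- \frac{847}{18}\right)^{2} = \frac{717409}{324}$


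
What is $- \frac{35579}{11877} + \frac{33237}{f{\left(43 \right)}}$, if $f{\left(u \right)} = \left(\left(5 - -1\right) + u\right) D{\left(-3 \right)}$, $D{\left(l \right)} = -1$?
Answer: $- \frac{396499220}{581973} \approx -681.3$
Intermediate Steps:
$f{\left(u \right)} = -6 - u$ ($f{\left(u \right)} = \left(\left(5 - -1\right) + u\right) \left(-1\right) = \left(\left(5 + 1\right) + u\right) \left(-1\right) = \left(6 + u\right) \left(-1\right) = -6 - u$)
$- \frac{35579}{11877} + \frac{33237}{f{\left(43 \right)}} = - \frac{35579}{11877} + \frac{33237}{-6 - 43} = \left(-35579\right) \frac{1}{11877} + \frac{33237}{-6 - 43} = - \frac{35579}{11877} + \frac{33237}{-49} = - \frac{35579}{11877} + 33237 \left(- \frac{1}{49}\right) = - \frac{35579}{11877} - \frac{33237}{49} = - \frac{396499220}{581973}$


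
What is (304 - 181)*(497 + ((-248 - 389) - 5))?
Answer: -17835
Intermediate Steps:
(304 - 181)*(497 + ((-248 - 389) - 5)) = 123*(497 + (-637 - 5)) = 123*(497 - 642) = 123*(-145) = -17835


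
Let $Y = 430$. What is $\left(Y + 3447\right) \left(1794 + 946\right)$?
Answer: $10622980$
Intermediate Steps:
$\left(Y + 3447\right) \left(1794 + 946\right) = \left(430 + 3447\right) \left(1794 + 946\right) = 3877 \cdot 2740 = 10622980$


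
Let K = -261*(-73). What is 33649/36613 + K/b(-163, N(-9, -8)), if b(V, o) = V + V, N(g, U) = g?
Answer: -36137785/628202 ≈ -57.526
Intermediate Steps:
K = 19053
b(V, o) = 2*V
33649/36613 + K/b(-163, N(-9, -8)) = 33649/36613 + 19053/((2*(-163))) = 33649*(1/36613) + 19053/(-326) = 1771/1927 + 19053*(-1/326) = 1771/1927 - 19053/326 = -36137785/628202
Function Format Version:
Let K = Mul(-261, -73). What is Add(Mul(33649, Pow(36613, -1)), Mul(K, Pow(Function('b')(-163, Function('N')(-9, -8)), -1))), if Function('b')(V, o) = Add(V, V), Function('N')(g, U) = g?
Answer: Rational(-36137785, 628202) ≈ -57.526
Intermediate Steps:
K = 19053
Function('b')(V, o) = Mul(2, V)
Add(Mul(33649, Pow(36613, -1)), Mul(K, Pow(Function('b')(-163, Function('N')(-9, -8)), -1))) = Add(Mul(33649, Pow(36613, -1)), Mul(19053, Pow(Mul(2, -163), -1))) = Add(Mul(33649, Rational(1, 36613)), Mul(19053, Pow(-326, -1))) = Add(Rational(1771, 1927), Mul(19053, Rational(-1, 326))) = Add(Rational(1771, 1927), Rational(-19053, 326)) = Rational(-36137785, 628202)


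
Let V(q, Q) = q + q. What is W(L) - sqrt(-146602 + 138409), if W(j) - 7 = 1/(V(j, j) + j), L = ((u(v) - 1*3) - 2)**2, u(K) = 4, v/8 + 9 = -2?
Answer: 22/3 - I*sqrt(8193) ≈ 7.3333 - 90.515*I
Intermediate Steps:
v = -88 (v = -72 + 8*(-2) = -72 - 16 = -88)
L = 1 (L = ((4 - 1*3) - 2)**2 = ((4 - 3) - 2)**2 = (1 - 2)**2 = (-1)**2 = 1)
V(q, Q) = 2*q
W(j) = 7 + 1/(3*j) (W(j) = 7 + 1/(2*j + j) = 7 + 1/(3*j))
W(L) - sqrt(-146602 + 138409) = (7 + (1/3)/1) - sqrt(-146602 + 138409) = (7 + (1/3)*1) - sqrt(-8193) = (7 + 1/3) - I*sqrt(8193) = 22/3 - I*sqrt(8193)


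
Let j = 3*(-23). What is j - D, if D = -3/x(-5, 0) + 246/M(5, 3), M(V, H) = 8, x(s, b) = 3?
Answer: -395/4 ≈ -98.750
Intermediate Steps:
j = -69
D = 119/4 (D = -3/3 + 246/8 = -3*⅓ + 246*(⅛) = -1 + 123/4 = 119/4 ≈ 29.750)
j - D = -69 - 1*119/4 = -69 - 119/4 = -395/4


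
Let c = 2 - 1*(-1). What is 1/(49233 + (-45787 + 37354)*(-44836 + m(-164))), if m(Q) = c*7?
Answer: 1/377974128 ≈ 2.6457e-9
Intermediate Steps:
c = 3 (c = 2 + 1 = 3)
m(Q) = 21 (m(Q) = 3*7 = 21)
1/(49233 + (-45787 + 37354)*(-44836 + m(-164))) = 1/(49233 + (-45787 + 37354)*(-44836 + 21)) = 1/(49233 - 8433*(-44815)) = 1/(49233 + 377924895) = 1/377974128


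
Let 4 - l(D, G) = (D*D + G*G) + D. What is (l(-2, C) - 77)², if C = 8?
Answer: 19321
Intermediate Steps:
l(D, G) = 4 - D - D² - G² (l(D, G) = 4 - ((D*D + G*G) + D) = 4 - ((D² + G²) + D) = 4 - (D + D² + G²) = 4 + (-D - D² - G²) = 4 - D - D² - G²)
(l(-2, C) - 77)² = ((4 - 1*(-2) - 1*(-2)² - 1*8²) - 77)² = ((4 + 2 - 1*4 - 1*64) - 77)² = ((4 + 2 - 4 - 64) - 77)² = (-62 - 77)² = (-139)² = 19321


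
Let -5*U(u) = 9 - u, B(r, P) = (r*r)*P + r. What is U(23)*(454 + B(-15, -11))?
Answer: -28504/5 ≈ -5700.8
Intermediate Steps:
B(r, P) = r + P*r² (B(r, P) = r²*P + r = P*r² + r = r + P*r²)
U(u) = -9/5 + u/5 (U(u) = -(9 - u)/5 = -9/5 + u/5)
U(23)*(454 + B(-15, -11)) = (-9/5 + (⅕)*23)*(454 - 15*(1 - 11*(-15))) = (-9/5 + 23/5)*(454 - 15*(1 + 165)) = 14*(454 - 15*166)/5 = 14*(454 - 2490)/5 = (14/5)*(-2036) = -28504/5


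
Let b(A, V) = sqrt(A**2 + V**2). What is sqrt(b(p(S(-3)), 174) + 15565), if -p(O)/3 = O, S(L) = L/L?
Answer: sqrt(15565 + 3*sqrt(3365)) ≈ 125.46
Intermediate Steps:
S(L) = 1
p(O) = -3*O
sqrt(b(p(S(-3)), 174) + 15565) = sqrt(sqrt((-3*1)**2 + 174**2) + 15565) = sqrt(sqrt((-3)**2 + 30276) + 15565) = sqrt(sqrt(9 + 30276) + 15565) = sqrt(sqrt(30285) + 15565) = sqrt(3*sqrt(3365) + 15565) = sqrt(15565 + 3*sqrt(3365))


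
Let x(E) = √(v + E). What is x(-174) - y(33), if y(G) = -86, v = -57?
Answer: 86 + I*√231 ≈ 86.0 + 15.199*I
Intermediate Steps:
x(E) = √(-57 + E)
x(-174) - y(33) = √(-57 - 174) - 1*(-86) = √(-231) + 86 = I*√231 + 86 = 86 + I*√231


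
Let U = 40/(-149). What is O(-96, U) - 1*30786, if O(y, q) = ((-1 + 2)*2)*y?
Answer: -30978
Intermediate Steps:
U = -40/149 (U = 40*(-1/149) = -40/149 ≈ -0.26846)
O(y, q) = 2*y (O(y, q) = (1*2)*y = 2*y)
O(-96, U) - 1*30786 = 2*(-96) - 1*30786 = -192 - 30786 = -30978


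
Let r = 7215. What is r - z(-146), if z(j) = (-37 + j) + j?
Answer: 7544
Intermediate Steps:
z(j) = -37 + 2*j
r - z(-146) = 7215 - (-37 + 2*(-146)) = 7215 - (-37 - 292) = 7215 - 1*(-329) = 7215 + 329 = 7544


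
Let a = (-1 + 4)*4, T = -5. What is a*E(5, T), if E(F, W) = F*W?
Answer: -300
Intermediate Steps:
a = 12 (a = 3*4 = 12)
a*E(5, T) = 12*(5*(-5)) = 12*(-25) = -300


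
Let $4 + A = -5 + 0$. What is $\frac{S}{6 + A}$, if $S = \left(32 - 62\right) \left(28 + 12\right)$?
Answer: $400$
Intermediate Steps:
$S = -1200$ ($S = \left(-30\right) 40 = -1200$)
$A = -9$ ($A = -4 + \left(-5 + 0\right) = -4 - 5 = -9$)
$\frac{S}{6 + A} = - \frac{1200}{6 - 9} = - \frac{1200}{-3} = \left(-1200\right) \left(- \frac{1}{3}\right) = 400$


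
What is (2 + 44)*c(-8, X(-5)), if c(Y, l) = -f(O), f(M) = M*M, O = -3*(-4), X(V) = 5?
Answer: -6624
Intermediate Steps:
O = 12
f(M) = M²
c(Y, l) = -144 (c(Y, l) = -1*12² = -1*144 = -144)
(2 + 44)*c(-8, X(-5)) = (2 + 44)*(-144) = 46*(-144) = -6624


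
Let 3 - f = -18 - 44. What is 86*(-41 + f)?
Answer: 2064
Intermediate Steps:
f = 65 (f = 3 - (-18 - 44) = 3 - 1*(-62) = 3 + 62 = 65)
86*(-41 + f) = 86*(-41 + 65) = 86*24 = 2064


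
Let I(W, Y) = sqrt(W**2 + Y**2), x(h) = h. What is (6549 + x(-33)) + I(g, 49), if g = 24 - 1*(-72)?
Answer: 6516 + sqrt(11617) ≈ 6623.8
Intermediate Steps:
g = 96 (g = 24 + 72 = 96)
(6549 + x(-33)) + I(g, 49) = (6549 - 33) + sqrt(96**2 + 49**2) = 6516 + sqrt(9216 + 2401) = 6516 + sqrt(11617)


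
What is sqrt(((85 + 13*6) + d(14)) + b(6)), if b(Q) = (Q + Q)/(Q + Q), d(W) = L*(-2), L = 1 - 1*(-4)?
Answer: sqrt(154) ≈ 12.410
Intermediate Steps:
L = 5 (L = 1 + 4 = 5)
d(W) = -10 (d(W) = 5*(-2) = -10)
b(Q) = 1 (b(Q) = (2*Q)/((2*Q)) = (2*Q)*(1/(2*Q)) = 1)
sqrt(((85 + 13*6) + d(14)) + b(6)) = sqrt(((85 + 13*6) - 10) + 1) = sqrt(((85 + 78) - 10) + 1) = sqrt((163 - 10) + 1) = sqrt(153 + 1) = sqrt(154)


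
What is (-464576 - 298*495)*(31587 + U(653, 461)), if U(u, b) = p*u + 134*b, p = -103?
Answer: -15976668772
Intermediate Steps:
U(u, b) = -103*u + 134*b
(-464576 - 298*495)*(31587 + U(653, 461)) = (-464576 - 298*495)*(31587 + (-103*653 + 134*461)) = (-464576 - 147510)*(31587 + (-67259 + 61774)) = -612086*(31587 - 5485) = -612086*26102 = -15976668772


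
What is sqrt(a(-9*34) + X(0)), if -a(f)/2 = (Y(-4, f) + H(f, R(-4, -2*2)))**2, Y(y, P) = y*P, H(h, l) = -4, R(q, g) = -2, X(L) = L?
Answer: 1220*I*sqrt(2) ≈ 1725.3*I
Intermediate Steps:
Y(y, P) = P*y
a(f) = -2*(-4 - 4*f)**2 (a(f) = -2*(f*(-4) - 4)**2 = -2*(-4*f - 4)**2 = -2*(-4 - 4*f)**2)
sqrt(a(-9*34) + X(0)) = sqrt(-32*(1 - 9*34)**2 + 0) = sqrt(-32*(1 - 306)**2 + 0) = sqrt(-32*(-305)**2 + 0) = sqrt(-32*93025 + 0) = sqrt(-2976800 + 0) = sqrt(-2976800) = 1220*I*sqrt(2)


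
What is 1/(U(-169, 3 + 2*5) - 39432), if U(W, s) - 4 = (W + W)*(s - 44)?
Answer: -1/28950 ≈ -3.4542e-5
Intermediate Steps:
U(W, s) = 4 + 2*W*(-44 + s) (U(W, s) = 4 + (W + W)*(s - 44) = 4 + (2*W)*(-44 + s) = 4 + 2*W*(-44 + s))
1/(U(-169, 3 + 2*5) - 39432) = 1/((4 - 88*(-169) + 2*(-169)*(3 + 2*5)) - 39432) = 1/((4 + 14872 + 2*(-169)*(3 + 10)) - 39432) = 1/((4 + 14872 + 2*(-169)*13) - 39432) = 1/((4 + 14872 - 4394) - 39432) = 1/(10482 - 39432) = 1/(-28950) = -1/28950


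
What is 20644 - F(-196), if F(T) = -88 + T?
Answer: 20928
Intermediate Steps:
20644 - F(-196) = 20644 - (-88 - 196) = 20644 - 1*(-284) = 20644 + 284 = 20928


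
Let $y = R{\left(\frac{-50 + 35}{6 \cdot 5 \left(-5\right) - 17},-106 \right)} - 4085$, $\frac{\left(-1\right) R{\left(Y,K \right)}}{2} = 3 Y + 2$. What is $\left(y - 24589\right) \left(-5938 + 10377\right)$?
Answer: $- \frac{21259773724}{167} \approx -1.273 \cdot 10^{8}$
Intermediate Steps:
$R{\left(Y,K \right)} = -4 - 6 Y$ ($R{\left(Y,K \right)} = - 2 \left(3 Y + 2\right) = - 2 \left(2 + 3 Y\right) = -4 - 6 Y$)
$y = - \frac{682953}{167}$ ($y = \left(-4 - 6 \frac{-50 + 35}{6 \cdot 5 \left(-5\right) - 17}\right) - 4085 = \left(-4 - 6 \left(- \frac{15}{30 \left(-5\right) - 17}\right)\right) - 4085 = \left(-4 - 6 \left(- \frac{15}{-150 - 17}\right)\right) - 4085 = \left(-4 - 6 \left(- \frac{15}{-167}\right)\right) - 4085 = \left(-4 - 6 \left(\left(-15\right) \left(- \frac{1}{167}\right)\right)\right) - 4085 = \left(-4 - \frac{90}{167}\right) - 4085 = - \frac{758}{167} - 4085 = - \frac{682953}{167} \approx -4089.5$)
$\left(y - 24589\right) \left(-5938 + 10377\right) = \left(- \frac{682953}{167} - 24589\right) \left(-5938 + 10377\right) = \left(- \frac{4789316}{167}\right) 4439 = - \frac{21259773724}{167}$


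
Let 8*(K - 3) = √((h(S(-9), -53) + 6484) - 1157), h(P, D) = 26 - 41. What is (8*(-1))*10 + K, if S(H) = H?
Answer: -77 + √83 ≈ -67.890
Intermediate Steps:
h(P, D) = -15
K = 3 + √83 (K = 3 + √((-15 + 6484) - 1157)/8 = 3 + √(6469 - 1157)/8 = 3 + √5312/8 = 3 + (8*√83)/8 = 3 + √83 ≈ 12.110)
(8*(-1))*10 + K = (8*(-1))*10 + (3 + √83) = -8*10 + (3 + √83) = -80 + (3 + √83) = -77 + √83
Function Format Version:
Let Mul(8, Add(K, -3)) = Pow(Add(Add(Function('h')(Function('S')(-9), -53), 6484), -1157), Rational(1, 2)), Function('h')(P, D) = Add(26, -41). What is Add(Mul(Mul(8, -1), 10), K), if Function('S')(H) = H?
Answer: Add(-77, Pow(83, Rational(1, 2))) ≈ -67.890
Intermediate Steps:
Function('h')(P, D) = -15
K = Add(3, Pow(83, Rational(1, 2))) (K = Add(3, Mul(Rational(1, 8), Pow(Add(Add(-15, 6484), -1157), Rational(1, 2)))) = Add(3, Mul(Rational(1, 8), Pow(Add(6469, -1157), Rational(1, 2)))) = Add(3, Mul(Rational(1, 8), Pow(5312, Rational(1, 2)))) = Add(3, Mul(Rational(1, 8), Mul(8, Pow(83, Rational(1, 2))))) = Add(3, Pow(83, Rational(1, 2))) ≈ 12.110)
Add(Mul(Mul(8, -1), 10), K) = Add(Mul(Mul(8, -1), 10), Add(3, Pow(83, Rational(1, 2)))) = Add(Mul(-8, 10), Add(3, Pow(83, Rational(1, 2)))) = Add(-80, Add(3, Pow(83, Rational(1, 2)))) = Add(-77, Pow(83, Rational(1, 2)))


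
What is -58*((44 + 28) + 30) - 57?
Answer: -5973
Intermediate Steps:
-58*((44 + 28) + 30) - 57 = -58*(72 + 30) - 57 = -58*102 - 57 = -5916 - 57 = -5973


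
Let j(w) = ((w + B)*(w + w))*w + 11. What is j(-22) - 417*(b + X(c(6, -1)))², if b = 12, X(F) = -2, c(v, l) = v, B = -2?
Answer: -64921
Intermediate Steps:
j(w) = 11 + 2*w²*(-2 + w) (j(w) = ((w - 2)*(w + w))*w + 11 = ((-2 + w)*(2*w))*w + 11 = (2*w*(-2 + w))*w + 11 = 2*w²*(-2 + w) + 11 = 11 + 2*w²*(-2 + w))
j(-22) - 417*(b + X(c(6, -1)))² = (11 - 4*(-22)² + 2*(-22)³) - 417*(12 - 2)² = (11 - 4*484 + 2*(-10648)) - 417*10² = (11 - 1936 - 21296) - 417*100 = -23221 - 41700 = -64921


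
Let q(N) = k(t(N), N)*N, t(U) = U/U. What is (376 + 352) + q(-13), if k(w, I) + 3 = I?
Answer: 936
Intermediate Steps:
t(U) = 1
k(w, I) = -3 + I
q(N) = N*(-3 + N) (q(N) = (-3 + N)*N = N*(-3 + N))
(376 + 352) + q(-13) = (376 + 352) - 13*(-3 - 13) = 728 - 13*(-16) = 728 + 208 = 936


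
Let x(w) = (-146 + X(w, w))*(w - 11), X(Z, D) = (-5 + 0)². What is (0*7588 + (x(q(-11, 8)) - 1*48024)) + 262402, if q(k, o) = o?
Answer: 214741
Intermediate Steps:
X(Z, D) = 25 (X(Z, D) = (-5)² = 25)
x(w) = 1331 - 121*w (x(w) = (-146 + 25)*(w - 11) = -121*(-11 + w) = 1331 - 121*w)
(0*7588 + (x(q(-11, 8)) - 1*48024)) + 262402 = (0*7588 + ((1331 - 121*8) - 1*48024)) + 262402 = (0 + ((1331 - 968) - 48024)) + 262402 = (0 + (363 - 48024)) + 262402 = (0 - 47661) + 262402 = -47661 + 262402 = 214741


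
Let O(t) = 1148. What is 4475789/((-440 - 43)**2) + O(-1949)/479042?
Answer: 1072179364955/55877614569 ≈ 19.188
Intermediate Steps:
4475789/((-440 - 43)**2) + O(-1949)/479042 = 4475789/((-440 - 43)**2) + 1148/479042 = 4475789/((-483)**2) + 1148*(1/479042) = 4475789/233289 + 574/239521 = 1072179364955/55877614569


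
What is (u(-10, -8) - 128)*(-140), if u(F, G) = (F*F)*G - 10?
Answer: 131320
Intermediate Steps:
u(F, G) = -10 + G*F² (u(F, G) = F²*G - 10 = G*F² - 10 = -10 + G*F²)
(u(-10, -8) - 128)*(-140) = ((-10 - 8*(-10)²) - 128)*(-140) = ((-10 - 8*100) - 128)*(-140) = ((-10 - 800) - 128)*(-140) = (-810 - 128)*(-140) = -938*(-140) = 131320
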